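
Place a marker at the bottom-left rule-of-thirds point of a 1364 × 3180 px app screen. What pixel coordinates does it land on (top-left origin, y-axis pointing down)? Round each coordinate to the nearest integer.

(455, 2120)

The bottom-left point sits one-third of the way across and two-thirds of the way down.
x = 1 × 1364/3 ≈ 455; y = 2 × 3180/3 ≈ 2120.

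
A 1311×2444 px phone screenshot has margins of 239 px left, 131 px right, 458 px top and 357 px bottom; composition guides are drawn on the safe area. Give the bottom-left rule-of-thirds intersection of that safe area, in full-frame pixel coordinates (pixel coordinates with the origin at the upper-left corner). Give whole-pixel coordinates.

(553, 1544)

Content width = 1311 − 239 − 131 = 941 px; content height = 2444 − 458 − 357 = 1629 px.
Bottom-left is one-third across and two-thirds down within the safe area.
x = 239 + 1 × 941/3 = 239 + 313.67 ≈ 553
y = 458 + 2 × 1629/3 = 458 + 1086.00 ≈ 1544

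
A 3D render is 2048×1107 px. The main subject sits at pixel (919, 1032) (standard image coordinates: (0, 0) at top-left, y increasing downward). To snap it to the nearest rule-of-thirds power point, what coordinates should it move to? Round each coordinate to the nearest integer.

Third lines: x ∈ {683, 1365}, y ∈ {369, 738}.
919 is closer to x = 683; 1032 is closer to y = 738.
So the nearest intersection is the lower-left power point.

(683, 738)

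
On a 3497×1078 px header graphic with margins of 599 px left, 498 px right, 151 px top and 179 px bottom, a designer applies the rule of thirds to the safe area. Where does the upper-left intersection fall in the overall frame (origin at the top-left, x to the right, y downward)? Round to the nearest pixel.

Content width = 3497 − 599 − 498 = 2400 px; content height = 1078 − 151 − 179 = 748 px.
Upper-left is one-third across and one-third down within the safe area.
x = 599 + 1 × 2400/3 = 599 + 800.00 ≈ 1399
y = 151 + 1 × 748/3 = 151 + 249.33 ≈ 400

(1399, 400)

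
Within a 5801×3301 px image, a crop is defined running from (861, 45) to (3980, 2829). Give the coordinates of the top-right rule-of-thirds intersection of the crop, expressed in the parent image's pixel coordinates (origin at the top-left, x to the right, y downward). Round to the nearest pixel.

x = 2940 px, y = 973 px

Crop width = 3980 − 861 = 3119 px; one third is 1039.67 px.
Crop height = 2829 − 45 = 2784 px; one third is 928.00 px.
The top-right point is two-thirds across and one-third down within the crop:
x = 861 + 2 × 1039.67 ≈ 2940; y = 45 + 1 × 928.00 ≈ 973.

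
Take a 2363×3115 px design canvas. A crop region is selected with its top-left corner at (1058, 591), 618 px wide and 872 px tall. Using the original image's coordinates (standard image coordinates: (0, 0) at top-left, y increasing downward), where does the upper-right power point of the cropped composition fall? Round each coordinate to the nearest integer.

(1470, 882)

One third of the crop width 618 is 206.00 px.
One third of the crop height 872 is 290.67 px.
The upper-right point is two-thirds across and one-third down within the crop:
x = 1058 + 2 × 206.00 ≈ 1470; y = 591 + 1 × 290.67 ≈ 882.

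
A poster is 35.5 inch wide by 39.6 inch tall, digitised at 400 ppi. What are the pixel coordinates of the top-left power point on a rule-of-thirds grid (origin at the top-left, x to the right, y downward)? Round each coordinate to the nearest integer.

(4733, 5280)

In pixels the canvas is 35.5 × 400 = 14200 wide and 39.6 × 400 = 15840 tall.
The top-left point is one-third across and one-third down:
x = 1 × 14200/3 ≈ 4733; y = 1 × 15840/3 ≈ 5280.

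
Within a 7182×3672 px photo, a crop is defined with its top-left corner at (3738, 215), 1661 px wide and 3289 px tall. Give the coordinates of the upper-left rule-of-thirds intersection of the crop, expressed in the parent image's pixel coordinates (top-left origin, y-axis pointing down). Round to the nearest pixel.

(4292, 1311)

One third of the crop width 1661 is 553.67 px.
One third of the crop height 3289 is 1096.33 px.
The upper-left point is one-third across and one-third down within the crop:
x = 3738 + 1 × 553.67 ≈ 4292; y = 215 + 1 × 1096.33 ≈ 1311.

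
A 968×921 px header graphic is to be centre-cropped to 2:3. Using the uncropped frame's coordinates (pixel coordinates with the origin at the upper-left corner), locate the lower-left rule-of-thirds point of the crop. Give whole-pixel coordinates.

968/921 > 2/3, so the 2:3 crop keeps the full height 921 and trims width to 921 × 2/3 = 614.00 px.
Left offset = (968 − 614.00)/2 = 177.00 px; top offset = 0.
Lower-left is one-third across and two-thirds down within the crop:
x = 177.00 + 1 × 614.00/3 ≈ 382; y = 0.00 + 2 × 921.00/3 ≈ 614.

x = 382 px, y = 614 px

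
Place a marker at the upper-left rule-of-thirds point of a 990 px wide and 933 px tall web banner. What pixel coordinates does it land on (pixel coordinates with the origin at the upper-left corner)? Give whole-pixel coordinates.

The upper-left point sits one-third of the way across and one-third of the way down.
x = 1 × 990/3 ≈ 330; y = 1 × 933/3 ≈ 311.

x = 330 px, y = 311 px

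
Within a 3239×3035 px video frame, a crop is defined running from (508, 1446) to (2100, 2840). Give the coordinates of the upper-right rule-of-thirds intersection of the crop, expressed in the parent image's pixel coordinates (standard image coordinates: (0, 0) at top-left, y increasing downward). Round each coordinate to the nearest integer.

x = 1569 px, y = 1911 px

Crop width = 2100 − 508 = 1592 px; one third is 530.67 px.
Crop height = 2840 − 1446 = 1394 px; one third is 464.67 px.
The upper-right point is two-thirds across and one-third down within the crop:
x = 508 + 2 × 530.67 ≈ 1569; y = 1446 + 1 × 464.67 ≈ 1911.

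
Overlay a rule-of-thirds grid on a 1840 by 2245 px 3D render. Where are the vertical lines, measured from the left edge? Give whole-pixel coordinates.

x = 613 px and x = 1227 px

1840 / 3 = 613.33, so the vertical lines sit at one and two thirds of 1840.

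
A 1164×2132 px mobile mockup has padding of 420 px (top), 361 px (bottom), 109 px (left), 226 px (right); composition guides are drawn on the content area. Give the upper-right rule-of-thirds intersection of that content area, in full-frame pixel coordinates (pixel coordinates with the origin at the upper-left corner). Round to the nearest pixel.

Content width = 1164 − 109 − 226 = 829 px; content height = 2132 − 420 − 361 = 1351 px.
Upper-right is two-thirds across and one-third down within the content area.
x = 109 + 2 × 829/3 = 109 + 552.67 ≈ 662
y = 420 + 1 × 1351/3 = 420 + 450.33 ≈ 870

x = 662 px, y = 870 px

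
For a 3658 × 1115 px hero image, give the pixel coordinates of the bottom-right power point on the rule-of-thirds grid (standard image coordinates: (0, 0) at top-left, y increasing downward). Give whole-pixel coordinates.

The bottom-right point sits two-thirds of the way across and two-thirds of the way down.
x = 2 × 3658/3 ≈ 2439; y = 2 × 1115/3 ≈ 743.

x = 2439 px, y = 743 px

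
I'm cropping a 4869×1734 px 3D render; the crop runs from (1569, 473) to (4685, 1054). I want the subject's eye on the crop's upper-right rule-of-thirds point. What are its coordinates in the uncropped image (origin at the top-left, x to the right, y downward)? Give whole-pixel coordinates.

Crop width = 4685 − 1569 = 3116 px; one third is 1038.67 px.
Crop height = 1054 − 473 = 581 px; one third is 193.67 px.
The upper-right point is two-thirds across and one-third down within the crop:
x = 1569 + 2 × 1038.67 ≈ 3646; y = 473 + 1 × 193.67 ≈ 667.

(3646, 667)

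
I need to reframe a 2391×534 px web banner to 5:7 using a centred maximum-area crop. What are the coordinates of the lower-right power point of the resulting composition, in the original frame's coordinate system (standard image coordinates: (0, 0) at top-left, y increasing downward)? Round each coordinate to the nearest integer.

2391/534 > 5/7, so the 5:7 crop keeps the full height 534 and trims width to 534 × 5/7 = 381.43 px.
Left offset = (2391 − 381.43)/2 = 1004.79 px; top offset = 0.
Lower-right is two-thirds across and two-thirds down within the crop:
x = 1004.79 + 2 × 381.43/3 ≈ 1259; y = 0.00 + 2 × 534.00/3 ≈ 356.

(1259, 356)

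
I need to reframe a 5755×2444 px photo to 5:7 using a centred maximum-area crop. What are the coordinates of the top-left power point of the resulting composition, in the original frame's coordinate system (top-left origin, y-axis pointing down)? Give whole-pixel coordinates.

x = 2587 px, y = 815 px

5755/2444 > 5/7, so the 5:7 crop keeps the full height 2444 and trims width to 2444 × 5/7 = 1745.71 px.
Left offset = (5755 − 1745.71)/2 = 2004.64 px; top offset = 0.
Top-left is one-third across and one-third down within the crop:
x = 2004.64 + 1 × 1745.71/3 ≈ 2587; y = 0.00 + 1 × 2444.00/3 ≈ 815.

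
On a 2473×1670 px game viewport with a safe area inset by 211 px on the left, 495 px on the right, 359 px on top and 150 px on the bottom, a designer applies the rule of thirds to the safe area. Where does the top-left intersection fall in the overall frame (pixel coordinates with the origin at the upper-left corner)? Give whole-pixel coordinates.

x = 800 px, y = 746 px

Content width = 2473 − 211 − 495 = 1767 px; content height = 1670 − 359 − 150 = 1161 px.
Top-left is one-third across and one-third down within the safe area.
x = 211 + 1 × 1767/3 = 211 + 589.00 ≈ 800
y = 359 + 1 × 1161/3 = 359 + 387.00 ≈ 746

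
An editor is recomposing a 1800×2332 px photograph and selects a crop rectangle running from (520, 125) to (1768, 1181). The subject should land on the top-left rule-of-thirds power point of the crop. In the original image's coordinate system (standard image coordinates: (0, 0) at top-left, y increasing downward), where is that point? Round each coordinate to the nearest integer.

x = 936 px, y = 477 px

Crop width = 1768 − 520 = 1248 px; one third is 416.00 px.
Crop height = 1181 − 125 = 1056 px; one third is 352.00 px.
The top-left point is one-third across and one-third down within the crop:
x = 520 + 1 × 416.00 ≈ 936; y = 125 + 1 × 352.00 ≈ 477.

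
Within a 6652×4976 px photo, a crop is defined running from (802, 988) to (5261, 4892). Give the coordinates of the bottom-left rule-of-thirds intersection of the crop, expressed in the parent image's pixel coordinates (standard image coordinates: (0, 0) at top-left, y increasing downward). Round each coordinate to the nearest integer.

Crop width = 5261 − 802 = 4459 px; one third is 1486.33 px.
Crop height = 4892 − 988 = 3904 px; one third is 1301.33 px.
The bottom-left point is one-third across and two-thirds down within the crop:
x = 802 + 1 × 1486.33 ≈ 2288; y = 988 + 2 × 1301.33 ≈ 3591.

x = 2288 px, y = 3591 px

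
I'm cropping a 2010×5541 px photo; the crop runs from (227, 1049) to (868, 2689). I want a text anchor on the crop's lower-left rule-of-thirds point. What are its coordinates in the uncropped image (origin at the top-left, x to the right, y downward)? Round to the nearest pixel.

Crop width = 868 − 227 = 641 px; one third is 213.67 px.
Crop height = 2689 − 1049 = 1640 px; one third is 546.67 px.
The lower-left point is one-third across and two-thirds down within the crop:
x = 227 + 1 × 213.67 ≈ 441; y = 1049 + 2 × 546.67 ≈ 2142.

x = 441 px, y = 2142 px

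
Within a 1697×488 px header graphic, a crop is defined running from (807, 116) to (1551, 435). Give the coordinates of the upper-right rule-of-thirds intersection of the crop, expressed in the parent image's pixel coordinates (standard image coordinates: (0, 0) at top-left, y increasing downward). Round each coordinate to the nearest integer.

(1303, 222)

Crop width = 1551 − 807 = 744 px; one third is 248.00 px.
Crop height = 435 − 116 = 319 px; one third is 106.33 px.
The upper-right point is two-thirds across and one-third down within the crop:
x = 807 + 2 × 248.00 ≈ 1303; y = 116 + 1 × 106.33 ≈ 222.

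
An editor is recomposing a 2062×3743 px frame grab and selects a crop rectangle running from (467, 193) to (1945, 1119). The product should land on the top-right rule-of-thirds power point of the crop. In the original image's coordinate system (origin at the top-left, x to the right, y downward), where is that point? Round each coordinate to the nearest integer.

Crop width = 1945 − 467 = 1478 px; one third is 492.67 px.
Crop height = 1119 − 193 = 926 px; one third is 308.67 px.
The top-right point is two-thirds across and one-third down within the crop:
x = 467 + 2 × 492.67 ≈ 1452; y = 193 + 1 × 308.67 ≈ 502.

x = 1452 px, y = 502 px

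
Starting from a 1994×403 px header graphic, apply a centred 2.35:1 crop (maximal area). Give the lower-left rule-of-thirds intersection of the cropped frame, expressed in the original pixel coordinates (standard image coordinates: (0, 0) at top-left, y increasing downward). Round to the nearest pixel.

1994/403 > 2.35/1, so the 2.35:1 crop keeps the full height 403 and trims width to 403 × 2.35/1 = 947.05 px.
Left offset = (1994 − 947.05)/2 = 523.47 px; top offset = 0.
Lower-left is one-third across and two-thirds down within the crop:
x = 523.47 + 1 × 947.05/3 ≈ 839; y = 0.00 + 2 × 403.00/3 ≈ 269.

(839, 269)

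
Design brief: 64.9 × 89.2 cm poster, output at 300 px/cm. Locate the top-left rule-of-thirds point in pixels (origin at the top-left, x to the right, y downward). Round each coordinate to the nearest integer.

(6490, 8920)

In pixels the canvas is 64.9 × 300 = 19470 wide and 89.2 × 300 = 26760 tall.
The top-left point is one-third across and one-third down:
x = 1 × 19470/3 ≈ 6490; y = 1 × 26760/3 ≈ 8920.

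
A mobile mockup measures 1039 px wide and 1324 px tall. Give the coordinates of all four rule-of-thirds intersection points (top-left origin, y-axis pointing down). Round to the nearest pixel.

(346, 441), (693, 441), (346, 883), (693, 883)

One third of 1039 is 346.33; one third of 1324 is 441.33.
Vertical third lines at x = 346 and x = 693; horizontal third lines at y = 441 and y = 883.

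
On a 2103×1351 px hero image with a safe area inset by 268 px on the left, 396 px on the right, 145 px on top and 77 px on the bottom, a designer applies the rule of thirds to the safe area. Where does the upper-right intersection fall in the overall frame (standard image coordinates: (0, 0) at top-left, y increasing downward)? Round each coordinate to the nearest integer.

Content width = 2103 − 268 − 396 = 1439 px; content height = 1351 − 145 − 77 = 1129 px.
Upper-right is two-thirds across and one-third down within the safe area.
x = 268 + 2 × 1439/3 = 268 + 959.33 ≈ 1227
y = 145 + 1 × 1129/3 = 145 + 376.33 ≈ 521

(1227, 521)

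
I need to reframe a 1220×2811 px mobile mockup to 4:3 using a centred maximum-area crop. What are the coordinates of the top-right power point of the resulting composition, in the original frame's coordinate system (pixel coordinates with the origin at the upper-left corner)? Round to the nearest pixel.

1220/2811 < 4/3, so the 4:3 crop keeps the full width 1220 and trims height to 1220 × 3/4 = 915.00 px.
Top offset = (2811 − 915.00)/2 = 948.00 px; left offset = 0.
Top-right is two-thirds across and one-third down within the crop:
x = 0.00 + 2 × 1220.00/3 ≈ 813; y = 948.00 + 1 × 915.00/3 ≈ 1253.

x = 813 px, y = 1253 px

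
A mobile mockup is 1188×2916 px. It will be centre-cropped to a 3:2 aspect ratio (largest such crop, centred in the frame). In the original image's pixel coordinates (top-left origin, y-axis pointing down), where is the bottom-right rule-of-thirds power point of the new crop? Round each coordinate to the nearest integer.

(792, 1590)

1188/2916 < 3/2, so the 3:2 crop keeps the full width 1188 and trims height to 1188 × 2/3 = 792.00 px.
Top offset = (2916 − 792.00)/2 = 1062.00 px; left offset = 0.
Bottom-right is two-thirds across and two-thirds down within the crop:
x = 0.00 + 2 × 1188.00/3 ≈ 792; y = 1062.00 + 2 × 792.00/3 ≈ 1590.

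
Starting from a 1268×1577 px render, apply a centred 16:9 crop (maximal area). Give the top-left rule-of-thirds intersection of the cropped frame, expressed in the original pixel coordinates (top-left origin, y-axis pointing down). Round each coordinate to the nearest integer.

1268/1577 < 16/9, so the 16:9 crop keeps the full width 1268 and trims height to 1268 × 9/16 = 713.25 px.
Top offset = (1577 − 713.25)/2 = 431.88 px; left offset = 0.
Top-left is one-third across and one-third down within the crop:
x = 0.00 + 1 × 1268.00/3 ≈ 423; y = 431.88 + 1 × 713.25/3 ≈ 670.

x = 423 px, y = 670 px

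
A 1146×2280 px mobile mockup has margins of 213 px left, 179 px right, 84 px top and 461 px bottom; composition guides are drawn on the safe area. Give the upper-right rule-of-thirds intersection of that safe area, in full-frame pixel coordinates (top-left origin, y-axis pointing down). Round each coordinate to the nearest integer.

(716, 662)

Content width = 1146 − 213 − 179 = 754 px; content height = 2280 − 84 − 461 = 1735 px.
Upper-right is two-thirds across and one-third down within the safe area.
x = 213 + 2 × 754/3 = 213 + 502.67 ≈ 716
y = 84 + 1 × 1735/3 = 84 + 578.33 ≈ 662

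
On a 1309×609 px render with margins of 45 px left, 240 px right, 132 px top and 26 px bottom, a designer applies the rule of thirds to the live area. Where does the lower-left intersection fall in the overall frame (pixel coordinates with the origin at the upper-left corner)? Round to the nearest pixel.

x = 386 px, y = 433 px

Content width = 1309 − 45 − 240 = 1024 px; content height = 609 − 132 − 26 = 451 px.
Lower-left is one-third across and two-thirds down within the live area.
x = 45 + 1 × 1024/3 = 45 + 341.33 ≈ 386
y = 132 + 2 × 451/3 = 132 + 300.67 ≈ 433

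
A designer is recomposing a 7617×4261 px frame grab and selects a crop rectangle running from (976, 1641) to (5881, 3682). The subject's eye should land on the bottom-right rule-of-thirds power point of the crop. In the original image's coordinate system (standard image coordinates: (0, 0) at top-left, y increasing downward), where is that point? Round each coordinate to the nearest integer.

Crop width = 5881 − 976 = 4905 px; one third is 1635.00 px.
Crop height = 3682 − 1641 = 2041 px; one third is 680.33 px.
The bottom-right point is two-thirds across and two-thirds down within the crop:
x = 976 + 2 × 1635.00 ≈ 4246; y = 1641 + 2 × 680.33 ≈ 3002.

x = 4246 px, y = 3002 px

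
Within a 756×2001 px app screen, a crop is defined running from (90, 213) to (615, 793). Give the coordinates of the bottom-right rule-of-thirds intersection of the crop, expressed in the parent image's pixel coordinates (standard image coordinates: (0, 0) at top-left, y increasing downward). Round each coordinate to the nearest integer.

(440, 600)

Crop width = 615 − 90 = 525 px; one third is 175.00 px.
Crop height = 793 − 213 = 580 px; one third is 193.33 px.
The bottom-right point is two-thirds across and two-thirds down within the crop:
x = 90 + 2 × 175.00 ≈ 440; y = 213 + 2 × 193.33 ≈ 600.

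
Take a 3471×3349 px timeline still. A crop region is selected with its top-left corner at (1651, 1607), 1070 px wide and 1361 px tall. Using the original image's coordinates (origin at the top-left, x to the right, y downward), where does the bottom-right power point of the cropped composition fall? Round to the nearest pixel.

One third of the crop width 1070 is 356.67 px.
One third of the crop height 1361 is 453.67 px.
The bottom-right point is two-thirds across and two-thirds down within the crop:
x = 1651 + 2 × 356.67 ≈ 2364; y = 1607 + 2 × 453.67 ≈ 2514.

(2364, 2514)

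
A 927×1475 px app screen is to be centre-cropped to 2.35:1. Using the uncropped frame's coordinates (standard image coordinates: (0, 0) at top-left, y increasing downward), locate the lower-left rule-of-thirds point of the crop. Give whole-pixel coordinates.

927/1475 < 2.35/1, so the 2.35:1 crop keeps the full width 927 and trims height to 927 × 1/2.35 = 394.47 px.
Top offset = (1475 − 394.47)/2 = 540.27 px; left offset = 0.
Lower-left is one-third across and two-thirds down within the crop:
x = 0.00 + 1 × 927.00/3 ≈ 309; y = 540.27 + 2 × 394.47/3 ≈ 803.

x = 309 px, y = 803 px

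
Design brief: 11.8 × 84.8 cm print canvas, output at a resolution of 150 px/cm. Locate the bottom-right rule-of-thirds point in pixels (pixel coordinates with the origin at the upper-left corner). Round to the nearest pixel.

(1180, 8480)

In pixels the canvas is 11.8 × 150 = 1770 wide and 84.8 × 150 = 12720 tall.
The bottom-right point is two-thirds across and two-thirds down:
x = 2 × 1770/3 ≈ 1180; y = 2 × 12720/3 ≈ 8480.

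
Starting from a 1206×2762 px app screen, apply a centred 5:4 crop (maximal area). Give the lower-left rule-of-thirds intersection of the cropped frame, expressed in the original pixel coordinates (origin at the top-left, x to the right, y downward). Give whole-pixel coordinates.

1206/2762 < 5/4, so the 5:4 crop keeps the full width 1206 and trims height to 1206 × 4/5 = 964.80 px.
Top offset = (2762 − 964.80)/2 = 898.60 px; left offset = 0.
Lower-left is one-third across and two-thirds down within the crop:
x = 0.00 + 1 × 1206.00/3 ≈ 402; y = 898.60 + 2 × 964.80/3 ≈ 1542.

x = 402 px, y = 1542 px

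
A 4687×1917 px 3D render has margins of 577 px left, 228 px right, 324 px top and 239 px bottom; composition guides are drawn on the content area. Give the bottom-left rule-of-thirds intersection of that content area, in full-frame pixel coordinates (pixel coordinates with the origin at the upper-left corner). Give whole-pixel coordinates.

x = 1871 px, y = 1227 px

Content width = 4687 − 577 − 228 = 3882 px; content height = 1917 − 324 − 239 = 1354 px.
Bottom-left is one-third across and two-thirds down within the content area.
x = 577 + 1 × 3882/3 = 577 + 1294.00 ≈ 1871
y = 324 + 2 × 1354/3 = 324 + 902.67 ≈ 1227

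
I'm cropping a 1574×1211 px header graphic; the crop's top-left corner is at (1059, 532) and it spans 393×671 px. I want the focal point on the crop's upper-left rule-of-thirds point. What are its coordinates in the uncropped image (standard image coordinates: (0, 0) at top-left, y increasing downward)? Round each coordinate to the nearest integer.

One third of the crop width 393 is 131.00 px.
One third of the crop height 671 is 223.67 px.
The upper-left point is one-third across and one-third down within the crop:
x = 1059 + 1 × 131.00 ≈ 1190; y = 532 + 1 × 223.67 ≈ 756.

x = 1190 px, y = 756 px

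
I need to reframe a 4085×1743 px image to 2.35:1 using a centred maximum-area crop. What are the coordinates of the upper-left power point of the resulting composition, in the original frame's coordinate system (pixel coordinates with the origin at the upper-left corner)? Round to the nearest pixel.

(1362, 582)

4085/1743 < 2.35/1, so the 2.35:1 crop keeps the full width 4085 and trims height to 4085 × 1/2.35 = 1738.30 px.
Top offset = (1743 − 1738.30)/2 = 2.35 px; left offset = 0.
Upper-left is one-third across and one-third down within the crop:
x = 0.00 + 1 × 4085.00/3 ≈ 1362; y = 2.35 + 1 × 1738.30/3 ≈ 582.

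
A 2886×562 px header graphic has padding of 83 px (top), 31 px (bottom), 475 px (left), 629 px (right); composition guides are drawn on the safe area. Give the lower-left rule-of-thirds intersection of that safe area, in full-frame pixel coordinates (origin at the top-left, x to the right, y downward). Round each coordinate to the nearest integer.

(1069, 382)

Content width = 2886 − 475 − 629 = 1782 px; content height = 562 − 83 − 31 = 448 px.
Lower-left is one-third across and two-thirds down within the safe area.
x = 475 + 1 × 1782/3 = 475 + 594.00 ≈ 1069
y = 83 + 2 × 448/3 = 83 + 298.67 ≈ 382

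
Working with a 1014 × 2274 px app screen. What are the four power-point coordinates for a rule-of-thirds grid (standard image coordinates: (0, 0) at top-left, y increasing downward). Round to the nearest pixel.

(338, 758), (676, 758), (338, 1516), (676, 1516)

One third of 1014 is 338; one third of 2274 is 758.
Vertical third lines at x = 338 and x = 676; horizontal third lines at y = 758 and y = 1516.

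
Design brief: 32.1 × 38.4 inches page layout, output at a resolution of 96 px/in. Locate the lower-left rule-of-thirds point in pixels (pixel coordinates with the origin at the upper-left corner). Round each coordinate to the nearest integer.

In pixels the canvas is 32.1 × 96 = 3081.6 wide and 38.4 × 96 = 3686.4 tall.
The lower-left point is one-third across and two-thirds down:
x = 1 × 3081.6/3 ≈ 1027; y = 2 × 3686.4/3 ≈ 2458.

x = 1027 px, y = 2458 px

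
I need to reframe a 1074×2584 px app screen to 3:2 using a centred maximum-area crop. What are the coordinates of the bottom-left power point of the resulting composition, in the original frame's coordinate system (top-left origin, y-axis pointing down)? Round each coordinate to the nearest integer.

(358, 1411)

1074/2584 < 3/2, so the 3:2 crop keeps the full width 1074 and trims height to 1074 × 2/3 = 716.00 px.
Top offset = (2584 − 716.00)/2 = 934.00 px; left offset = 0.
Bottom-left is one-third across and two-thirds down within the crop:
x = 0.00 + 1 × 1074.00/3 ≈ 358; y = 934.00 + 2 × 716.00/3 ≈ 1411.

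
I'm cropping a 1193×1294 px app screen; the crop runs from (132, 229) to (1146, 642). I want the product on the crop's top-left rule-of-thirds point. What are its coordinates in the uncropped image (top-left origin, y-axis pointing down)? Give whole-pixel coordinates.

x = 470 px, y = 367 px

Crop width = 1146 − 132 = 1014 px; one third is 338.00 px.
Crop height = 642 − 229 = 413 px; one third is 137.67 px.
The top-left point is one-third across and one-third down within the crop:
x = 132 + 1 × 338.00 ≈ 470; y = 229 + 1 × 137.67 ≈ 367.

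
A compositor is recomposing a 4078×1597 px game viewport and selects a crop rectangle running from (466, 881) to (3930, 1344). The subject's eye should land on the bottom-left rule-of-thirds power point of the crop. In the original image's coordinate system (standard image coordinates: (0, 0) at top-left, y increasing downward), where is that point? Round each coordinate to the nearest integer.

x = 1621 px, y = 1190 px

Crop width = 3930 − 466 = 3464 px; one third is 1154.67 px.
Crop height = 1344 − 881 = 463 px; one third is 154.33 px.
The bottom-left point is one-third across and two-thirds down within the crop:
x = 466 + 1 × 1154.67 ≈ 1621; y = 881 + 2 × 154.33 ≈ 1190.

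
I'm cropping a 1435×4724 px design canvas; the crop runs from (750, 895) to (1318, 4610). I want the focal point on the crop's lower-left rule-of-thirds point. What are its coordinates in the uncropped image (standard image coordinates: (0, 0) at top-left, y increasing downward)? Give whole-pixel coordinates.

Crop width = 1318 − 750 = 568 px; one third is 189.33 px.
Crop height = 4610 − 895 = 3715 px; one third is 1238.33 px.
The lower-left point is one-third across and two-thirds down within the crop:
x = 750 + 1 × 189.33 ≈ 939; y = 895 + 2 × 1238.33 ≈ 3372.

(939, 3372)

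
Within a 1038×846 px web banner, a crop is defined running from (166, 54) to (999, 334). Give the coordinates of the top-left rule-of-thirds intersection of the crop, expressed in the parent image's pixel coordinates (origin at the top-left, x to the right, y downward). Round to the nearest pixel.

Crop width = 999 − 166 = 833 px; one third is 277.67 px.
Crop height = 334 − 54 = 280 px; one third is 93.33 px.
The top-left point is one-third across and one-third down within the crop:
x = 166 + 1 × 277.67 ≈ 444; y = 54 + 1 × 93.33 ≈ 147.

(444, 147)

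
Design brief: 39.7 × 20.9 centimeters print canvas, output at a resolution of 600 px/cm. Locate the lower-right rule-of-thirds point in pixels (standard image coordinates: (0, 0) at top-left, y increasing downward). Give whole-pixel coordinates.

In pixels the canvas is 39.7 × 600 = 23820 wide and 20.9 × 600 = 12540 tall.
The lower-right point is two-thirds across and two-thirds down:
x = 2 × 23820/3 ≈ 15880; y = 2 × 12540/3 ≈ 8360.

(15880, 8360)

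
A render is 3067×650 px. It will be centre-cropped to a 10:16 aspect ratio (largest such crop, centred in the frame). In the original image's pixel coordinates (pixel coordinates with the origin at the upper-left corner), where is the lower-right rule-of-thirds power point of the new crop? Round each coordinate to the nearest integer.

x = 1601 px, y = 433 px

3067/650 > 10/16, so the 10:16 crop keeps the full height 650 and trims width to 650 × 10/16 = 406.25 px.
Left offset = (3067 − 406.25)/2 = 1330.38 px; top offset = 0.
Lower-right is two-thirds across and two-thirds down within the crop:
x = 1330.38 + 2 × 406.25/3 ≈ 1601; y = 0.00 + 2 × 650.00/3 ≈ 433.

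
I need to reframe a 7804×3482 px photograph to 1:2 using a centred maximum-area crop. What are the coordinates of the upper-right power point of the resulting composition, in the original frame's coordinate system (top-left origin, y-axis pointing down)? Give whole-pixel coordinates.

x = 4192 px, y = 1161 px

7804/3482 > 1/2, so the 1:2 crop keeps the full height 3482 and trims width to 3482 × 1/2 = 1741.00 px.
Left offset = (7804 − 1741.00)/2 = 3031.50 px; top offset = 0.
Upper-right is two-thirds across and one-third down within the crop:
x = 3031.50 + 2 × 1741.00/3 ≈ 4192; y = 0.00 + 1 × 3482.00/3 ≈ 1161.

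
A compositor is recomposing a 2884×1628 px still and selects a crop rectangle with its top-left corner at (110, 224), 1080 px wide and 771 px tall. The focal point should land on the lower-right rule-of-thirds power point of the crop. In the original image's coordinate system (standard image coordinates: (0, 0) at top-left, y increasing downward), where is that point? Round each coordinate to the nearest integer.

x = 830 px, y = 738 px

One third of the crop width 1080 is 360.00 px.
One third of the crop height 771 is 257.00 px.
The lower-right point is two-thirds across and two-thirds down within the crop:
x = 110 + 2 × 360.00 ≈ 830; y = 224 + 2 × 257.00 ≈ 738.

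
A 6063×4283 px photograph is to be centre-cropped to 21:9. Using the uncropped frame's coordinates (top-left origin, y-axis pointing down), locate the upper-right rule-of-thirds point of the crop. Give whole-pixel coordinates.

6063/4283 < 21/9, so the 21:9 crop keeps the full width 6063 and trims height to 6063 × 9/21 = 2598.43 px.
Top offset = (4283 − 2598.43)/2 = 842.29 px; left offset = 0.
Upper-right is two-thirds across and one-third down within the crop:
x = 0.00 + 2 × 6063.00/3 ≈ 4042; y = 842.29 + 1 × 2598.43/3 ≈ 1708.

x = 4042 px, y = 1708 px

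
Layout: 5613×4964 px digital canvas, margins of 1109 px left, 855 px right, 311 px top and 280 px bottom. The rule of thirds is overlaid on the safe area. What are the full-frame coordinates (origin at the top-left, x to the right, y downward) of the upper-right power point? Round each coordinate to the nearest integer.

(3542, 1769)

Content width = 5613 − 1109 − 855 = 3649 px; content height = 4964 − 311 − 280 = 4373 px.
Upper-right is two-thirds across and one-third down within the safe area.
x = 1109 + 2 × 3649/3 = 1109 + 2432.67 ≈ 3542
y = 311 + 1 × 4373/3 = 311 + 1457.67 ≈ 1769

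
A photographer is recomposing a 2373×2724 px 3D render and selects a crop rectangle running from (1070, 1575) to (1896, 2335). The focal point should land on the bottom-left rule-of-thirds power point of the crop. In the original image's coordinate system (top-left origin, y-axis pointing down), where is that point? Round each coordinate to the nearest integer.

Crop width = 1896 − 1070 = 826 px; one third is 275.33 px.
Crop height = 2335 − 1575 = 760 px; one third is 253.33 px.
The bottom-left point is one-third across and two-thirds down within the crop:
x = 1070 + 1 × 275.33 ≈ 1345; y = 1575 + 2 × 253.33 ≈ 2082.

x = 1345 px, y = 2082 px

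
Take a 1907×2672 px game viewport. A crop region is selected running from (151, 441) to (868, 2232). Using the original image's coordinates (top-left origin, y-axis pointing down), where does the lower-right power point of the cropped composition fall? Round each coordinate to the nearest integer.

x = 629 px, y = 1635 px

Crop width = 868 − 151 = 717 px; one third is 239.00 px.
Crop height = 2232 − 441 = 1791 px; one third is 597.00 px.
The lower-right point is two-thirds across and two-thirds down within the crop:
x = 151 + 2 × 239.00 ≈ 629; y = 441 + 2 × 597.00 ≈ 1635.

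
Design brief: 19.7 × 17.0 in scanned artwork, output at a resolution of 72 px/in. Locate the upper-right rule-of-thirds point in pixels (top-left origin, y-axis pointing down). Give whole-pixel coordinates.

In pixels the canvas is 19.7 × 72 = 1418.4 wide and 17.0 × 72 = 1224 tall.
The upper-right point is two-thirds across and one-third down:
x = 2 × 1418.4/3 ≈ 946; y = 1 × 1224/3 ≈ 408.

x = 946 px, y = 408 px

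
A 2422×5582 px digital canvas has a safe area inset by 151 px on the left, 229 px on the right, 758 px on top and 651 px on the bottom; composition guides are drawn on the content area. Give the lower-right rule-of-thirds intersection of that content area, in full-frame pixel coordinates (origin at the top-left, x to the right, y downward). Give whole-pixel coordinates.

(1512, 3540)

Content width = 2422 − 151 − 229 = 2042 px; content height = 5582 − 758 − 651 = 4173 px.
Lower-right is two-thirds across and two-thirds down within the content area.
x = 151 + 2 × 2042/3 = 151 + 1361.33 ≈ 1512
y = 758 + 2 × 4173/3 = 758 + 2782.00 ≈ 3540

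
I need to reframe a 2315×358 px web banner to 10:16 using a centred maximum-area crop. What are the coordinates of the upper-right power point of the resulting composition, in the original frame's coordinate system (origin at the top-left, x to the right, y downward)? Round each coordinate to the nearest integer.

x = 1195 px, y = 119 px

2315/358 > 10/16, so the 10:16 crop keeps the full height 358 and trims width to 358 × 10/16 = 223.75 px.
Left offset = (2315 − 223.75)/2 = 1045.62 px; top offset = 0.
Upper-right is two-thirds across and one-third down within the crop:
x = 1045.62 + 2 × 223.75/3 ≈ 1195; y = 0.00 + 1 × 358.00/3 ≈ 119.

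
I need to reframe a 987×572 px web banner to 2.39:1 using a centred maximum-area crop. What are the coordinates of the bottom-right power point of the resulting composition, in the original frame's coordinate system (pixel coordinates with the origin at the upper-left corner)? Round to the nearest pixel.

(658, 355)

987/572 < 2.39/1, so the 2.39:1 crop keeps the full width 987 and trims height to 987 × 1/2.39 = 412.97 px.
Top offset = (572 − 412.97)/2 = 79.51 px; left offset = 0.
Bottom-right is two-thirds across and two-thirds down within the crop:
x = 0.00 + 2 × 987.00/3 ≈ 658; y = 79.51 + 2 × 412.97/3 ≈ 355.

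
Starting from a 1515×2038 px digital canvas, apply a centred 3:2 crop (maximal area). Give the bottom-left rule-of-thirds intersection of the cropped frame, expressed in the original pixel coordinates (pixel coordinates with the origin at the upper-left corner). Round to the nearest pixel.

x = 505 px, y = 1187 px

1515/2038 < 3/2, so the 3:2 crop keeps the full width 1515 and trims height to 1515 × 2/3 = 1010.00 px.
Top offset = (2038 − 1010.00)/2 = 514.00 px; left offset = 0.
Bottom-left is one-third across and two-thirds down within the crop:
x = 0.00 + 1 × 1515.00/3 ≈ 505; y = 514.00 + 2 × 1010.00/3 ≈ 1187.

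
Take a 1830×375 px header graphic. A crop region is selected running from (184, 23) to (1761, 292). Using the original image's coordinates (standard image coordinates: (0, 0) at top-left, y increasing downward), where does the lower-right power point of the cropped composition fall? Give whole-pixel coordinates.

Crop width = 1761 − 184 = 1577 px; one third is 525.67 px.
Crop height = 292 − 23 = 269 px; one third is 89.67 px.
The lower-right point is two-thirds across and two-thirds down within the crop:
x = 184 + 2 × 525.67 ≈ 1235; y = 23 + 2 × 89.67 ≈ 202.

x = 1235 px, y = 202 px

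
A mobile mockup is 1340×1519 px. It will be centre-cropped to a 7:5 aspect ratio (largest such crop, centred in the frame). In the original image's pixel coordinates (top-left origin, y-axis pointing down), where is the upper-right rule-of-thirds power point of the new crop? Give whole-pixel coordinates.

1340/1519 < 7/5, so the 7:5 crop keeps the full width 1340 and trims height to 1340 × 5/7 = 957.14 px.
Top offset = (1519 − 957.14)/2 = 280.93 px; left offset = 0.
Upper-right is two-thirds across and one-third down within the crop:
x = 0.00 + 2 × 1340.00/3 ≈ 893; y = 280.93 + 1 × 957.14/3 ≈ 600.

x = 893 px, y = 600 px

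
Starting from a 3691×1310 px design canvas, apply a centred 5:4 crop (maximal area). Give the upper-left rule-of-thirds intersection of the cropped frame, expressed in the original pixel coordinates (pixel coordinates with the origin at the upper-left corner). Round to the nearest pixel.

3691/1310 > 5/4, so the 5:4 crop keeps the full height 1310 and trims width to 1310 × 5/4 = 1637.50 px.
Left offset = (3691 − 1637.50)/2 = 1026.75 px; top offset = 0.
Upper-left is one-third across and one-third down within the crop:
x = 1026.75 + 1 × 1637.50/3 ≈ 1573; y = 0.00 + 1 × 1310.00/3 ≈ 437.

(1573, 437)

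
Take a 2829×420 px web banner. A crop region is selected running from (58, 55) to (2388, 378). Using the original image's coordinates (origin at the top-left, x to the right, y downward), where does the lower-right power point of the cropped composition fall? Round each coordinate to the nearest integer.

Crop width = 2388 − 58 = 2330 px; one third is 776.67 px.
Crop height = 378 − 55 = 323 px; one third is 107.67 px.
The lower-right point is two-thirds across and two-thirds down within the crop:
x = 58 + 2 × 776.67 ≈ 1611; y = 55 + 2 × 107.67 ≈ 270.

x = 1611 px, y = 270 px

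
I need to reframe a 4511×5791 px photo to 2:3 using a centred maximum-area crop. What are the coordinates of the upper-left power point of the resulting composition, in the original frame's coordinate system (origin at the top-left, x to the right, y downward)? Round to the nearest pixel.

(1612, 1930)

4511/5791 > 2/3, so the 2:3 crop keeps the full height 5791 and trims width to 5791 × 2/3 = 3860.67 px.
Left offset = (4511 − 3860.67)/2 = 325.17 px; top offset = 0.
Upper-left is one-third across and one-third down within the crop:
x = 325.17 + 1 × 3860.67/3 ≈ 1612; y = 0.00 + 1 × 5791.00/3 ≈ 1930.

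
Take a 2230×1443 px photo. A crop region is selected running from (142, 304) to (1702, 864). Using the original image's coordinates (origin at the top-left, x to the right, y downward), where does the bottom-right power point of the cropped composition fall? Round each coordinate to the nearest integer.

(1182, 677)

Crop width = 1702 − 142 = 1560 px; one third is 520.00 px.
Crop height = 864 − 304 = 560 px; one third is 186.67 px.
The bottom-right point is two-thirds across and two-thirds down within the crop:
x = 142 + 2 × 520.00 ≈ 1182; y = 304 + 2 × 186.67 ≈ 677.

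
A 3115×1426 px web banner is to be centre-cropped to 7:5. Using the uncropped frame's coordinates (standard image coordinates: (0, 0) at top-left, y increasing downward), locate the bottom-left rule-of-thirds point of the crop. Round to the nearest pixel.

3115/1426 > 7/5, so the 7:5 crop keeps the full height 1426 and trims width to 1426 × 7/5 = 1996.40 px.
Left offset = (3115 − 1996.40)/2 = 559.30 px; top offset = 0.
Bottom-left is one-third across and two-thirds down within the crop:
x = 559.30 + 1 × 1996.40/3 ≈ 1225; y = 0.00 + 2 × 1426.00/3 ≈ 951.

x = 1225 px, y = 951 px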